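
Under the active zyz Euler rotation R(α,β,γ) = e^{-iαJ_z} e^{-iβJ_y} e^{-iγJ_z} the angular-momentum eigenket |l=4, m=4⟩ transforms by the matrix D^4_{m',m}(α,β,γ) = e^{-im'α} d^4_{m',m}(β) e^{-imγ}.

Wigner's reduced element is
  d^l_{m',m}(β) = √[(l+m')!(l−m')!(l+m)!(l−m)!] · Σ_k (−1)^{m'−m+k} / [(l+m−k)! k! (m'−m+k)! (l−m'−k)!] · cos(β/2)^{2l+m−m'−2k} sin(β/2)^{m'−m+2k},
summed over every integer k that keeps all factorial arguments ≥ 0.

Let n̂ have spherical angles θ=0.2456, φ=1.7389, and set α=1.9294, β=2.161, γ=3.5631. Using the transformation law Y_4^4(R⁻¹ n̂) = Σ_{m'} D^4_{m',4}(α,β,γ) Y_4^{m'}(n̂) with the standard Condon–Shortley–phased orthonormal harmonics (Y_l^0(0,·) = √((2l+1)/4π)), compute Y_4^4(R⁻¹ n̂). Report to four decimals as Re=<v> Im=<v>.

Re=0.0279 Im=-0.3442

Need the full column D^4_{m',4} for m'=−4..4 at α=1.9294, β=2.161, γ=3.5631.
cos(β/2)=0.470887, sin(β/2)=0.882193
d^4_{-4,4}: single k=8 term ⇒ +0.366868;  D = +0.355316-0.091339i
d^4_{-3,4}: single k=7 term ⇒ +0.553871;  D = -0.317394-0.453910i
d^4_{-2,4}: single k=6 term ⇒ +0.553090;  D = -0.313199+0.455867i
d^4_{-1,4}: single k=5 term ⇒ +0.417507;  D = +0.405204+0.100609i
d^4_{0,4}: single k=4 term ⇒ +0.249156;  D = -0.028648-0.247504i
d^4_{1,4}: single k=3 term ⇒ +0.118952;  D = -0.105846+0.054278i
d^4_{2,4}: single k=2 term ⇒ +0.044896;  D = +0.033204+0.030218i
d^4_{3,4}: single k=1 term ⇒ +0.012809;  D = +0.004748-0.011897i
d^4_{4,4}: single k=0 term ⇒ +0.002417;  D = -0.002417-0.000051i
Y_4^{m'}(θ=0.2456,φ=1.7389) and Σ D·Y over m':
  (+0.3553-0.0913i)·(+0.0012-0.0010i)  (-0.3174-0.4539i)·(+0.0084+0.0153i)  (-0.3132+0.4559i)·(-0.1043+0.0364i)  (+0.4052+0.1006i)·(-0.0669-0.3945i)  (-0.0286-0.2475i)·(+0.6091+0.0000i)  (-0.1058+0.0543i)·(+0.0669-0.3945i)  (+0.0332+0.0302i)·(-0.1043-0.0364i)  (+0.0047-0.0119i)·(-0.0084+0.0153i)  (-0.0024-0.0001i)·(+0.0012+0.0010i)
Y_4^4(R⁻¹ n̂) = +0.027865-0.344219i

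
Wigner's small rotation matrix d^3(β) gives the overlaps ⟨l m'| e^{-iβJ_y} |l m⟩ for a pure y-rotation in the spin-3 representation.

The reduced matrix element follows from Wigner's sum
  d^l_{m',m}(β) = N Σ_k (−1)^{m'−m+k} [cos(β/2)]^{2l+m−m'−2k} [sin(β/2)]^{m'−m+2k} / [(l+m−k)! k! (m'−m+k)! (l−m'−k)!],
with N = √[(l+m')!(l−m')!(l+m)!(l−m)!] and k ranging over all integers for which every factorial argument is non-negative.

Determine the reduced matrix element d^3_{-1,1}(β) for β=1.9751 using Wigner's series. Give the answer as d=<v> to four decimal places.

d^3_{-1,1}(β=1.9751) via Wigner's sum:
c=cos(1.9751/2)=0.550736, s=sin(1.9751/2)=0.834679; N=√[2·24·24·2]=48.000000
Admissible k: 2..4 (factorial args all ≥0)
  k=2: (−1)^0·48.0000/(8)·0.5507^4·0.8347^2 = +0.384561
  k=3: (−1)^1·48.0000/(6)·0.5507^2·0.8347^4 = -1.177758
  k=4: (−1)^2·48.0000/(48)·0.5507^0·0.8347^6 = +0.338156
d^3_{-1,1}(1.9751) = +0.384561 -1.177758 +0.338156 = -0.455040

d=-0.4550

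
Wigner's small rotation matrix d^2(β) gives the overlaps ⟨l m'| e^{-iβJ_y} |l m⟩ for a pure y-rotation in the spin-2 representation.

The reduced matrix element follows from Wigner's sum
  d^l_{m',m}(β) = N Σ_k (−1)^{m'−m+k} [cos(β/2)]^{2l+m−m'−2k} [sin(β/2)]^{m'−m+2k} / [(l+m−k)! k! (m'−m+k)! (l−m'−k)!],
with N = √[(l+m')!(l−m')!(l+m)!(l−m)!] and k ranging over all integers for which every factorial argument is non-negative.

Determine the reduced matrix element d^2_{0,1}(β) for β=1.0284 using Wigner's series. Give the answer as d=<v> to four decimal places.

d=0.5415

d^2_{0,1}(β=1.0284) via Wigner's sum:
c=cos(1.0284/2)=0.870686, s=sin(1.0284/2)=0.491838; N=√[2·2·6·1]=4.898979
Admissible k: 1..2 (factorial args all ≥0)
  k=1: (−1)^0·4.8990/(2)·0.8707^3·0.4918^1 = +0.795213
  k=2: (−1)^1·4.8990/(2)·0.8707^1·0.4918^3 = -0.253749
d^2_{0,1}(1.0284) = +0.795213 -0.253749 = +0.541464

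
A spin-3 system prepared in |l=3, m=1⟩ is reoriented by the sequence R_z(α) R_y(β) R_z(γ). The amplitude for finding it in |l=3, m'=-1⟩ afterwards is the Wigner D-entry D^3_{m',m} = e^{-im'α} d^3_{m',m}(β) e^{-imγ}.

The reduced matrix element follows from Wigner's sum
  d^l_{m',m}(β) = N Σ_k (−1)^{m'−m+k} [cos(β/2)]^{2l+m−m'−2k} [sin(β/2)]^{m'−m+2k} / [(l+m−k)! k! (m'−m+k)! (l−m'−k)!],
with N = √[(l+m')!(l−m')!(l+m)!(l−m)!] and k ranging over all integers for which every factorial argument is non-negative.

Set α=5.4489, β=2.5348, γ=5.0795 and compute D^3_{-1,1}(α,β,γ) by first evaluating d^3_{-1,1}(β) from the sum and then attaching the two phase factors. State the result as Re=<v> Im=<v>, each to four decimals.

Re=0.1927 Im=0.0746

First d^3_{-1,1}(β=2.5348), then the phase factors e^{-i(-1)α} and e^{-i(1)γ}:
With c≡cos(β/2)=0.298763 and s≡sin(β/2)=0.954327, N=[2·24·24·2]^{1/2}=48.000000
k: max(0,(1)−(-1))=2 … min(3+(1),3−(-1))=4
  k=2: (−1)^0·48.0000/(8)·0.2988^4·0.9543^2 = +0.043537
  k=3: (−1)^1·48.0000/(6)·0.2988^2·0.9543^4 = -0.592289
  k=4: (−1)^2·48.0000/(48)·0.2988^0·0.9543^6 = +0.755412
d^3_{-1,1}(2.5348) = +0.043537 -0.592289 +0.755412 = +0.206660
Phases: e^{-i·(-1)·5.4489}=+0.671707-0.740817i, e^{-i·(1)·5.0795}=+0.358920+0.933368i ⇒ D=+0.192720+0.074616i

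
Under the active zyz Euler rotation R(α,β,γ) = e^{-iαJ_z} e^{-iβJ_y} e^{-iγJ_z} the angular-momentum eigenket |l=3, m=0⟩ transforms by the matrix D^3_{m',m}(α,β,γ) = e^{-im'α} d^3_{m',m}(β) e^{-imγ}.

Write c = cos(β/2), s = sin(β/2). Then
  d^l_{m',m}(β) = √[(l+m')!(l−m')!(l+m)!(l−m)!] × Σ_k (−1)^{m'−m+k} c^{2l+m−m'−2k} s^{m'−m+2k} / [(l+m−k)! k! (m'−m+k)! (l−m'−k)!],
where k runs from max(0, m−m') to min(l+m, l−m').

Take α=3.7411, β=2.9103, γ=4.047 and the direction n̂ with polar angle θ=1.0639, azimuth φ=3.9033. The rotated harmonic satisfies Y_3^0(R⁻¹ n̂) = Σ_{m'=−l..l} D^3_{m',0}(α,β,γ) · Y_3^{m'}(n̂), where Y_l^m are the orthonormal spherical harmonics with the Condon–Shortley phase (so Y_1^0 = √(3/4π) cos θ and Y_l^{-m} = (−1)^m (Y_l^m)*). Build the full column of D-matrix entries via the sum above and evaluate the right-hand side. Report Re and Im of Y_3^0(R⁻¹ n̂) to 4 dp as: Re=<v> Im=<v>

Re=0.2689 Im=0.0000

Need the full column D^3_{m',0} for m'=−3..3 at α=3.7411, β=2.9103, γ=4.047.
cos(β/2)=0.115389, sin(β/2)=0.993320
d^3_{-3,0}: single k=3 term ⇒ +0.006734;  D = +0.001520-0.006560i
d^3_{-2,0}: k∈[2..3] ⇒ +0.000958 -0.070998 = -0.070040;  D = -0.025444-0.065255i
d^3_{-1,0}: k∈[1..3] ⇒ +0.000070 -0.015648 +0.386546 = +0.370968;  D = -0.306276-0.209313i
d^3_{0,0}: k∈[0..3] ⇒ +0.000002 -0.001574 +0.116661 -0.960586 = -0.845496;  D = -0.845496+0.000000i
d^3_{1,0}: k∈[0..2] ⇒ -0.000070 +0.015648 -0.386546 = -0.370968;  D = +0.306276-0.209313i
d^3_{2,0}: k∈[0..1] ⇒ +0.000958 -0.070998 = -0.070040;  D = -0.025444+0.065255i
d^3_{3,0}: single k=0 term ⇒ -0.006734;  D = -0.001520-0.006560i
Y_3^{m'}(θ=1.0639,φ=3.9033) and Σ D·Y over m':
  (+0.0015-0.0066i)·(+0.1826+0.2106i)  (-0.0254-0.0653i)·(+0.0180-0.3788i)  (-0.3063-0.2093i)·(-0.0365+0.0348i)  (-0.8455+0.0000i)·(-0.3300+0.0000i)  (+0.3063-0.2093i)·(+0.0365+0.0348i)  (-0.0254+0.0653i)·(+0.0180+0.3788i)  (-0.0015-0.0066i)·(-0.1826+0.2106i)
Y_3^0(R⁻¹ n̂) = +0.268898-0.000000i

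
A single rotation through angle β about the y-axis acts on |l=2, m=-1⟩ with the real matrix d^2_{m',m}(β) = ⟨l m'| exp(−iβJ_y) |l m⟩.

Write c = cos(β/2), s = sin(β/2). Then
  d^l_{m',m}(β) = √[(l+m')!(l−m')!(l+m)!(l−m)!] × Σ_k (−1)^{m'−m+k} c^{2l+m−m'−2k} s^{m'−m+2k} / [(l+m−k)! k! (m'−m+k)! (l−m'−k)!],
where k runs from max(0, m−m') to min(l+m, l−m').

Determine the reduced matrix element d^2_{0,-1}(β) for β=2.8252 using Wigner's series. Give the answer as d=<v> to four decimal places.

d^2_{0,-1}(β=2.8252) via Wigner's sum:
c=cos(2.8252/2)=0.157537, s=sin(2.8252/2)=0.987513; N=√[2·2·1·6]=4.898979
k∈{0,1} keeps every argument non-negative
  k=0: (−1)^1·4.8990/(2)·0.1575^3·0.9875^1 = -0.009457
  k=1: (−1)^2·4.8990/(2)·0.1575^1·0.9875^3 = +0.371610
d^2_{0,-1}(2.8252) = -0.009457 +0.371610 = +0.362153

d=0.3622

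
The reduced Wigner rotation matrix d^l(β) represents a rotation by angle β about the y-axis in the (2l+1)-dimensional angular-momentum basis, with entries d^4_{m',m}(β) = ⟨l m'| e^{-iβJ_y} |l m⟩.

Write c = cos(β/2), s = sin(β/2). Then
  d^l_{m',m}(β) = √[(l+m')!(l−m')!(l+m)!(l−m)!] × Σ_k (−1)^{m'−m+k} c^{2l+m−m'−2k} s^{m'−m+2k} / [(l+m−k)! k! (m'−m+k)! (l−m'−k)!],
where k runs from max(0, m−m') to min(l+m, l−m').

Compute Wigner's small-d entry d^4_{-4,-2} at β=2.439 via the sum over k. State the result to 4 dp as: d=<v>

d=0.0077

d^4_{-4,-2}(β=2.439) via Wigner's sum:
With c≡cos(β/2)=0.344115 and s≡sin(β/2)=0.938927, N=[1·40320·2·720]^{1/2}=7619.763776
k∈{2} keeps every argument non-negative
  k=2: (−1)^0·7619.7638/(1440)·0.3441^6·0.9389^2 = +0.007746
d^4_{-4,-2}(2.439) = +0.007746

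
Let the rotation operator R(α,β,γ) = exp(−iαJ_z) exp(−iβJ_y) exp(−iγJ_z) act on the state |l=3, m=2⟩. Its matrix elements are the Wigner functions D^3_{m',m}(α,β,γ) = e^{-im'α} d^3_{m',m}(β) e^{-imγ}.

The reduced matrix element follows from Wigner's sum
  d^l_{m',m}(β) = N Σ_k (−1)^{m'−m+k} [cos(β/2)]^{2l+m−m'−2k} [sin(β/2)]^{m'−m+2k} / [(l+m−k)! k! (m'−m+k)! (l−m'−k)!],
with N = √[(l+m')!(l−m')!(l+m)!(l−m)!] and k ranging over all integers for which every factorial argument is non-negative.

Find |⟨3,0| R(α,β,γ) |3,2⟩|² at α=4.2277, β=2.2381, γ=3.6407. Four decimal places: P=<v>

P=0.2734

Split into d^3_{0,2}(β=2.2381) × two z-phases.
c=cos(2.2381/2)=0.436537, s=sin(2.2381/2)=0.899686; N=√[6·6·120·1]=65.726707
The bounds max(0,m−m')=2 and min(l+m,l−m')=3 give 2 terms
  k=2: (−1)^0·65.7267/(12)·0.4365^4·0.8997^2 = +0.161001
  k=3: (−1)^1·65.7267/(12)·0.4365^2·0.8997^4 = -0.683861
d^3_{0,2}(2.2381) = +0.161001 -0.683861 = -0.522860
|D^3_{0,2}|² = |d^3_{0,2}(β)|² = (-0.522860)² = 0.273382 (the z-rotation phases have unit modulus)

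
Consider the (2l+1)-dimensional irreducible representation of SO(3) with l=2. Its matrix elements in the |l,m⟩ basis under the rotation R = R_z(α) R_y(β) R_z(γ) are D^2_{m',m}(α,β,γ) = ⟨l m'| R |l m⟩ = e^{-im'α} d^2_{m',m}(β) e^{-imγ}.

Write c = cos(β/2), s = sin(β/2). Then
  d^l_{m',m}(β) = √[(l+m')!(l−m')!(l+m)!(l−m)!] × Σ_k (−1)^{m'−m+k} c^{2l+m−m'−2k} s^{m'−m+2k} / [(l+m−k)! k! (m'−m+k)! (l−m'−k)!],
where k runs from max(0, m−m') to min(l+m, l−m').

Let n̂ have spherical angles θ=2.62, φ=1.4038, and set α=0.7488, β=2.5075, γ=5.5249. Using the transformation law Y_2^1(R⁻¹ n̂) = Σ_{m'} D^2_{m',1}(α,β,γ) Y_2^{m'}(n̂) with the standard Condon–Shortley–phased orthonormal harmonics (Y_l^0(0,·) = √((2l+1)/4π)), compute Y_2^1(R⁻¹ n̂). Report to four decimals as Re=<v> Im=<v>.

Need the full column D^2_{m',1} for m'=−2..2 at α=0.7488, β=2.5075, γ=5.5249.
cos(β/2)=0.311761, sin(β/2)=0.950160
d^2_{-2,1}: single k=3 term ⇒ +0.534864;  D = -0.338431+0.414179i
d^2_{-1,1}: k∈[2..3] ⇒ +0.263245 -0.815056 = -0.551812;  D = -0.035133-0.550692i
d^2_{0,1}: k∈[1..2] ⇒ +0.070524 -0.655072 = -0.584547;  D = -0.424391-0.401980i
d^2_{1,1}: k∈[0..1] ⇒ +0.009447 -0.263245 = -0.253798;  D = -0.253787-0.002407i
d^2_{2,1}: single k=0 term ⇒ -0.057583;  D = -0.042550+0.038798i
Y_2^{m'}(θ=2.62,φ=1.4038) and Σ D·Y over m':
  (-0.3384+0.4142i)·(-0.0906-0.0314i)  (-0.0351-0.5507i)·(-0.0555+0.3291i)  (-0.4244-0.4020i)·(+0.3959+0.0000i)  (-0.2538-0.0024i)·(+0.0555+0.3291i)  (-0.0425+0.0388i)·(-0.0906+0.0314i)
Y_2^1(R⁻¹ n̂) = +0.048205-0.255542i

Re=0.0482 Im=-0.2555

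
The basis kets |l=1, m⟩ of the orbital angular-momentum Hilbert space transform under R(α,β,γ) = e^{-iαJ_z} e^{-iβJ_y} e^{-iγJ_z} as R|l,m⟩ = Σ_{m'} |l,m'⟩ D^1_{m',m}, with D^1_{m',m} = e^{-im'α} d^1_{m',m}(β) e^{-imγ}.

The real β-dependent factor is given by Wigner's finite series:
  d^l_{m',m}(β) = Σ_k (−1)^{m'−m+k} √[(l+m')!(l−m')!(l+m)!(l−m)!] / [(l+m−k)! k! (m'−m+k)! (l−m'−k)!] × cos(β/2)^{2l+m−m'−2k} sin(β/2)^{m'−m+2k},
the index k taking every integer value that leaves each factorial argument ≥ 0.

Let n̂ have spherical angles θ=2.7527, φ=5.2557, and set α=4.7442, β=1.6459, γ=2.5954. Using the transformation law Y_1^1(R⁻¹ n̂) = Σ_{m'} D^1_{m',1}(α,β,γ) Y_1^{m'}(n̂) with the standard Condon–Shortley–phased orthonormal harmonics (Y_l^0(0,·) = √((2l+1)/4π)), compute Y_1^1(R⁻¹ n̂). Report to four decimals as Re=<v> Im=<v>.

Re=0.2318 Im=0.2159

Need the full column D^1_{m',1} for m'=−1..1 at α=4.7442, β=1.6459, γ=2.5954.
cos(β/2)=0.680061, sin(β/2)=0.733155
d^1_{-1,1}: single k=2 term ⇒ +0.537517;  D = -0.293674+0.450200i
d^1_{0,1}: single k=1 term ⇒ +0.705113;  D = -0.602525-0.366262i
d^1_{1,1}: single k=0 term ⇒ +0.462483;  D = +0.227540-0.402637i
Y_1^{m'}(θ=2.7527,φ=5.2557) and Σ D·Y over m':
  (-0.2937+0.4502i)·(+0.0677+0.1121i)  (-0.6025-0.3663i)·(-0.4521+0.0000i)  (+0.2275-0.4026i)·(-0.0677+0.1121i)
Y_1^1(R⁻¹ n̂) = +0.231781+0.215935i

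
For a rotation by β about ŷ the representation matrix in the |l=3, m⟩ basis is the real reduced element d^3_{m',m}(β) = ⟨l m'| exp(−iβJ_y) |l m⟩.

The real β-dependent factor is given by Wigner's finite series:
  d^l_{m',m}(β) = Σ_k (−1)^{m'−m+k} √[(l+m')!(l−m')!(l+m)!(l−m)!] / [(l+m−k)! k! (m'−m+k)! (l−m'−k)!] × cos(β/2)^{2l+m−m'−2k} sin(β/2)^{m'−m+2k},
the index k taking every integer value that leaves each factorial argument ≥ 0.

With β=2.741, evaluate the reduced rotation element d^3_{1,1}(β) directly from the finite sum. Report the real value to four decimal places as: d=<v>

d=0.2071

d^3_{1,1}(β=2.741) via Wigner's sum:
Half-angle: c=0.198960, s=0.980008. N=√(24·2·24·2)=48.000000
k: max(0,(1)−(1))=0 … min(3+(1),3−(1))=2
  k=0: (−1)^0·48.0000/(48)·0.1990^6·0.9800^0 = +0.000062
  k=1: (−1)^1·48.0000/(6)·0.1990^4·0.9800^2 = -0.012040
  k=2: (−1)^2·48.0000/(8)·0.1990^2·0.9800^4 = +0.219078
d^3_{1,1}(2.741) = +0.000062 -0.012040 +0.219078 = +0.207101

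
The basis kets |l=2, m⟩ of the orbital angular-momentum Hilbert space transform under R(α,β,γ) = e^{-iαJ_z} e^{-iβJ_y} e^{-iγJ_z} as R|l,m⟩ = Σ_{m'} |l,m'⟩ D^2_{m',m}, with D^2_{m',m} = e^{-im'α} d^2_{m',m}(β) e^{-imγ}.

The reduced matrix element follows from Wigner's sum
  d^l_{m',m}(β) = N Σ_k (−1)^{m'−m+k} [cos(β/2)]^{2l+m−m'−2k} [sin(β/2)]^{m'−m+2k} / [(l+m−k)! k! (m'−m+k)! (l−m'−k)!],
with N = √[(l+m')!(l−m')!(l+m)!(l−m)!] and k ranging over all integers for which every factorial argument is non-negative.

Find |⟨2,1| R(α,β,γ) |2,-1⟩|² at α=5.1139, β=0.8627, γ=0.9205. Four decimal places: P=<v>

First d^2_{1,-1}(β=0.8627), then the phase factors e^{-i(1)α} and e^{-i(-1)γ}:
Half-angle: c=0.908402, s=0.418098. N=√(6·1·1·6)=6.000000
k: max(0,(-1)−(1))=0 … min(2+(-1),2−(1))=1
  k=0: (−1)^2·6.0000/(2)·0.9084^2·0.4181^2 = +0.432746
  k=1: (−1)^3·6.0000/(6)·0.9084^0·0.4181^4 = -0.030557
d^2_{1,-1}(0.8627) = +0.432746 -0.030557 = +0.402189
|D^2_{1,-1}|² = |d^2_{1,-1}(β)|² = (+0.402189)² = 0.161756 (the z-rotation phases have unit modulus)

P=0.1618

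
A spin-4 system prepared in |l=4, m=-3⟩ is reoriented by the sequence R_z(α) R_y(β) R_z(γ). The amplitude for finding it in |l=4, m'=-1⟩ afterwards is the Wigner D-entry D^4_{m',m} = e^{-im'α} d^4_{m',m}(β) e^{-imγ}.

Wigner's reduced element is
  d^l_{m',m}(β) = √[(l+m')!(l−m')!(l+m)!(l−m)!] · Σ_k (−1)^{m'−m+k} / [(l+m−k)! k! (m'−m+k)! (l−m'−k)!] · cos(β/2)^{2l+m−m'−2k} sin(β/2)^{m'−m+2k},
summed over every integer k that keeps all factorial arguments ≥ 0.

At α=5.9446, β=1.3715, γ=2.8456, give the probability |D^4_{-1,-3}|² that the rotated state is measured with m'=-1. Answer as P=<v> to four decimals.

First d^4_{-1,-3}(β=1.3715), then the phase factors e^{-i(-1)α} and e^{-i(-3)γ}:
c=cos(1.3715/2)=0.773944, s=sin(1.3715/2)=0.633254; N=√[6·120·1·5040]=1904.940944
k∈{0,1} keeps every argument non-negative
  k=0: (−1)^2·1904.9409/(240)·0.7739^6·0.6333^2 = +0.684044
  k=1: (−1)^3·1904.9409/(144)·0.7739^4·0.6333^4 = -0.763253
d^4_{-1,-3}(1.3715) = +0.684044 -0.763253 = -0.079209
|D^4_{-1,-3}|² = |d^4_{-1,-3}(β)|² = (-0.079209)² = 0.006274 (the z-rotation phases have unit modulus)

P=0.0063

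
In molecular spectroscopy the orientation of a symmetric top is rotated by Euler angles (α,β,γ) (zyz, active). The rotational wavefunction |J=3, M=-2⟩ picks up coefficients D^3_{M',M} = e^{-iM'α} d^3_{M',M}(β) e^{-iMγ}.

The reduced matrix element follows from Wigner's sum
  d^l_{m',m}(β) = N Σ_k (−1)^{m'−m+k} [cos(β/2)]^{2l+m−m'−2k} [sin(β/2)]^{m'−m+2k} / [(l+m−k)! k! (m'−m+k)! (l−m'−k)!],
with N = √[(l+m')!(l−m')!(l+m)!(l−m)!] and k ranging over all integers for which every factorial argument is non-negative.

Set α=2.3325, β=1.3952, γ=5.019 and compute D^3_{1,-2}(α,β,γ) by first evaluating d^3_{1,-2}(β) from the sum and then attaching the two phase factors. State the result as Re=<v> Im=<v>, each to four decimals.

Re=-0.0724 Im=-0.4842

D^3_{1,-2}(2.3325,1.3952,5.019) = e^{-i·1·2.3325}·d^3_{1,-2}(1.3952)·e^{-i·-2·5.019}. Compute d first:
c=cos(1.3952/2)=0.766386, s=sin(1.3952/2)=0.642380; N=√[24·2·1·120]=75.894664
Admissible k: 0..1 (factorial args all ≥0)
  k=0: (−1)^3·75.8947/(12)·0.7664^3·0.6424^3 = -0.754657
  k=1: (−1)^4·75.8947/(24)·0.7664^1·0.6424^5 = +0.265099
d^3_{1,-2}(1.3952) = -0.754657 +0.265099 = -0.489557
D = (-0.690155-0.723661i)·(-0.489557)·(-0.817798-0.575505i) = -0.072423-0.484171i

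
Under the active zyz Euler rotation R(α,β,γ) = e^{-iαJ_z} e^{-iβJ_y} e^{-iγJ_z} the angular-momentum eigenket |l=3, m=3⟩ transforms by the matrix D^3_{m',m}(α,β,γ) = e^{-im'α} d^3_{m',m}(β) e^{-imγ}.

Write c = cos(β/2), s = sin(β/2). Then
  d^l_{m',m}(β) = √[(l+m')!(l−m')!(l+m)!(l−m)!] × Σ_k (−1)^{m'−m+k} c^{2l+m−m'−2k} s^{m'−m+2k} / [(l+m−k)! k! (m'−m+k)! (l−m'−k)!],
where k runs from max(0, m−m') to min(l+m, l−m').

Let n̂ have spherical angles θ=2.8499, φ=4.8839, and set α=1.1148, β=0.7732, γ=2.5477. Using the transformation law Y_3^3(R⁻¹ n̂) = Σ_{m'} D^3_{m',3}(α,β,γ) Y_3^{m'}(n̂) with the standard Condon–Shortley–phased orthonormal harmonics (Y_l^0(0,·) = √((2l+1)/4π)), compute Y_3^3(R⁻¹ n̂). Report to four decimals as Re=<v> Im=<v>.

Re=0.0429 Im=0.0449

Need the full column D^3_{m',3} for m'=−3..3 at α=1.1148, β=0.7732, γ=2.5477.
cos(β/2)=0.926196, sin(β/2)=0.377042
d^3_{-3,3}: single k=6 term ⇒ +0.002873;  D = -0.001155+0.002631i
d^3_{-2,3}: single k=5 term ⇒ +0.017287;  D = +0.011151+0.013210i
d^3_{-1,3}: single k=4 term ⇒ +0.067144;  D = +0.065137-0.016294i
d^3_{0,3}: single k=3 term ⇒ +0.190455;  D = +0.039866-0.186236i
d^3_{1,3}: single k=2 term ⇒ +0.405169;  D = -0.318364-0.250612i
d^3_{2,3}: single k=1 term ⇒ +0.629477;  D = -0.567379+0.272623i
d^3_{3,3}: single k=0 term ⇒ +0.631275;  D = -0.005097+0.631254i
Y_3^{m'}(θ=2.8499,φ=4.8839) and Σ D·Y over m':
  (-0.0012+0.0026i)·(-0.0049-0.0086i)  (+0.0112+0.0132i)·(+0.0762-0.0272i)  (+0.0651-0.0163i)·(+0.0569+0.3284i)  (+0.0399-0.1862i)·(-0.5670+0.0000i)  (-0.3184-0.2506i)·(-0.0569+0.3284i)  (-0.5674+0.2726i)·(+0.0762+0.0272i)  (-0.0051+0.6313i)·(+0.0049-0.0086i)
Y_3^3(R⁻¹ n̂) = +0.042863+0.044927i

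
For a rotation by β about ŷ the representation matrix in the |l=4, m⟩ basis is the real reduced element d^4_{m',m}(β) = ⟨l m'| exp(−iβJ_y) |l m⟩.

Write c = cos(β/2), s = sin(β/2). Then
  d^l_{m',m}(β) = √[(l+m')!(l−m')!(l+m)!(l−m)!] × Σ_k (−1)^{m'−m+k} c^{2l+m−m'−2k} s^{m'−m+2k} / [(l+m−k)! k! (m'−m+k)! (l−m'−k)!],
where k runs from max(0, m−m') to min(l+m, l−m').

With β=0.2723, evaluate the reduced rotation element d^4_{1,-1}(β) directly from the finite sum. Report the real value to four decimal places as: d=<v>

d^4_{1,-1}(β=0.2723) via Wigner's sum:
c=cos(0.2723/2)=0.990746, s=sin(0.2723/2)=0.135730; N=√[120·6·6·120]=720.000000
k: max(0,(-1)−(1))=0 … min(4+(-1),4−(1))=3
  k=0: (−1)^2·720.0000/(72)·0.9907^6·0.1357^2 = +0.174230
  k=1: (−1)^3·720.0000/(24)·0.9907^4·0.1357^4 = -0.009810
  k=2: (−1)^4·720.0000/(48)·0.9907^2·0.1357^6 = +0.000092
  k=3: (−1)^5·720.0000/(720)·0.9907^0·0.1357^8 = -0.000000
d^4_{1,-1}(0.2723) = +0.174230 -0.009810 +0.000092 -0.000000 = +0.164512

d=0.1645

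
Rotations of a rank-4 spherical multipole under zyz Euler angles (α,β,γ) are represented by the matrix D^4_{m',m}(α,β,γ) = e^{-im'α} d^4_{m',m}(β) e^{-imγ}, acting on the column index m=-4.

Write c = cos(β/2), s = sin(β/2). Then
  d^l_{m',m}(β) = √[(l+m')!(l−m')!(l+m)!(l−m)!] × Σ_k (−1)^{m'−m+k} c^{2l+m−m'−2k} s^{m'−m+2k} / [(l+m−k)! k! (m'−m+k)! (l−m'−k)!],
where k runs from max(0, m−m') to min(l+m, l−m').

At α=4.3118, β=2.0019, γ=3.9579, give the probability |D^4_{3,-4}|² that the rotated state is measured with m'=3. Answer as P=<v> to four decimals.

D^4_{3,-4}(4.3118,2.0019,3.9579) = e^{-i·3·4.3118}·d^4_{3,-4}(2.0019)·e^{-i·-4·3.9579}. Compute d first:
Half-angle: c=0.539503, s=0.841984. N=√(5040·1·1·40320)=14255.272709
The bounds max(0,m−m')=0 and min(l+m,l−m')=0 give 1 term
  k=0: (−1)^7·14255.2727/(5040)·0.5395^1·0.8420^7 = -0.457789
d^4_{3,-4}(2.0019) = -0.457789
|D^4_{3,-4}|² = |d^4_{3,-4}(β)|² = (-0.457789)² = 0.209570 (the z-rotation phases have unit modulus)

P=0.2096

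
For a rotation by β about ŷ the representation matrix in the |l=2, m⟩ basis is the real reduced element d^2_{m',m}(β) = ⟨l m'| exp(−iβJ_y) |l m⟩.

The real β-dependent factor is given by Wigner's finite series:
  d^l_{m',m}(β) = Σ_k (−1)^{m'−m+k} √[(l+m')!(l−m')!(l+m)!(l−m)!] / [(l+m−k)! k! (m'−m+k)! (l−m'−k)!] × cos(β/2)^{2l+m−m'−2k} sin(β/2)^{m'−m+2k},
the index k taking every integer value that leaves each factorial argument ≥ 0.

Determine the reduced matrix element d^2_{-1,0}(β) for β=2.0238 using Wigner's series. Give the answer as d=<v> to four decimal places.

d=-0.4820

d^2_{-1,0}(β=2.0238) via Wigner's sum:
Half-angle: c=0.530251, s=0.847841. N=√(1·6·2·2)=4.898979
The bounds max(0,m−m')=1 and min(l+m,l−m')=2 give 2 terms
  k=1: (−1)^0·4.8990/(2)·0.5303^3·0.8478^1 = +0.309624
  k=2: (−1)^1·4.8990/(2)·0.5303^1·0.8478^3 = -0.791589
d^2_{-1,0}(2.0238) = +0.309624 -0.791589 = -0.481966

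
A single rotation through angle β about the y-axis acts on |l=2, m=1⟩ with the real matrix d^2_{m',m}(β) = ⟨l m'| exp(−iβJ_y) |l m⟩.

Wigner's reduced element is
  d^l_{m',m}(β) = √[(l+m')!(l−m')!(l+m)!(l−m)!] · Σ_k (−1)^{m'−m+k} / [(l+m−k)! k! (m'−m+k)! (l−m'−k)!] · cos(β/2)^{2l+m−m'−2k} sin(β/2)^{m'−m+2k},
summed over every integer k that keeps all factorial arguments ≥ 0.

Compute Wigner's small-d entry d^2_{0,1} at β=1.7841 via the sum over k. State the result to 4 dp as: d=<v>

d=-0.2534

d^2_{0,1}(β=1.7841) via Wigner's sum:
c=cos(1.7841/2)=0.627818, s=sin(1.7841/2)=0.778360; N=√[2·2·6·1]=4.898979
Admissible k: 1..2 (factorial args all ≥0)
  k=1: (−1)^0·4.8990/(2)·0.6278^3·0.7784^1 = +0.471799
  k=2: (−1)^1·4.8990/(2)·0.6278^1·0.7784^3 = -0.725189
d^2_{0,1}(1.7841) = +0.471799 -0.725189 = -0.253390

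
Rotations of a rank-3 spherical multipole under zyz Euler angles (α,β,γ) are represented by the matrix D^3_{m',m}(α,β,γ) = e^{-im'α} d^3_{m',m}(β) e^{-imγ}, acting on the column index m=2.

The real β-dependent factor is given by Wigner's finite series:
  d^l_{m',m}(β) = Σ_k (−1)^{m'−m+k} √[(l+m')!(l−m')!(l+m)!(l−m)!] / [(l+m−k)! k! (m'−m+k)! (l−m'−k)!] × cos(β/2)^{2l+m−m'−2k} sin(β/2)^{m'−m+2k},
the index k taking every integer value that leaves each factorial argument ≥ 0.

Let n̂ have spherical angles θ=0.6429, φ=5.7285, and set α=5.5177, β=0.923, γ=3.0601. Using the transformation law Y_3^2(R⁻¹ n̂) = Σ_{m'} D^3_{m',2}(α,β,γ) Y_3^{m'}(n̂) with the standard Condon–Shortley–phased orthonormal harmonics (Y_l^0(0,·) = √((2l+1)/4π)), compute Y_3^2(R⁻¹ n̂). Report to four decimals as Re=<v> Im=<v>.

Need the full column D^3_{m',2} for m'=−3..3 at α=5.5177, β=0.923, γ=3.0601.
cos(β/2)=0.895386, sin(β/2)=0.445292
d^3_{-3,2}: single k=5 term ⇒ +0.038398;  D = -0.020483-0.032478i
d^3_{-2,2}: k∈[4..5] ⇒ +0.157604 -0.007796 = +0.149809;  D = +0.030175-0.146738i
d^3_{-1,2}: k∈[3..4] ⇒ +0.400861 -0.049572 = +0.351290;  D = +0.289435-0.199077i
d^3_{0,2}: k∈[2..3] ⇒ +0.698056 -0.172647 = +0.525409;  D = +0.518446+0.085255i
d^3_{1,2}: k∈[1..2] ⇒ +0.810392 -0.400861 = +0.409531;  D = +0.245333+0.327913i
d^3_{2,2}: k∈[0..1] ⇒ +0.515300 -0.637235 = -0.121934;  D = +0.014979-0.121011i
d^3_{3,2}: single k=0 term ⇒ -0.627727;  D = +0.487253-0.395759i
Y_3^{m'}(θ=0.6429,φ=5.7285) and Σ D·Y over m':
  (-0.0205-0.0325i)·(-0.0084+0.0895i)  (+0.0302-0.1467i)·(+0.1309+0.2632i)  (+0.2894-0.1991i)·(+0.3628+0.2248i)  (+0.5184+0.0853i)·(+0.0606+0.0000i)  (+0.2453+0.3279i)·(-0.3628+0.2248i)  (+0.0150-0.1210i)·(+0.1309-0.2632i)  (+0.4873-0.3958i)·(+0.0084+0.0895i)
Y_3^2(R⁻¹ n̂) = +0.073723-0.058130i

Re=0.0737 Im=-0.0581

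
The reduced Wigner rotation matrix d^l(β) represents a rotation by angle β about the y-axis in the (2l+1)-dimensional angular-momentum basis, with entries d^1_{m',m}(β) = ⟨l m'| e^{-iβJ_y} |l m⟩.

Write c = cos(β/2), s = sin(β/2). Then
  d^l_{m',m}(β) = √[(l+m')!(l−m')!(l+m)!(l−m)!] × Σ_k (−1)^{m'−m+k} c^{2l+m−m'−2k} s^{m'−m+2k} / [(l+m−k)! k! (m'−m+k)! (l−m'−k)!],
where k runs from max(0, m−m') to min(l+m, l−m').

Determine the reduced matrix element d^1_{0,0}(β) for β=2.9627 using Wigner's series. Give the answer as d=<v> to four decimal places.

d^1_{0,0}(β=2.9627) via Wigner's sum:
Half-angle: c=0.089327, s=0.996002. N=√(1·1·1·1)=1.000000
Admissible k: 0..1 (factorial args all ≥0)
  k=0: (−1)^0·1.0000/(1)·0.0893^2·0.9960^0 = +0.007979
  k=1: (−1)^1·1.0000/(1)·0.0893^0·0.9960^2 = -0.992021
d^1_{0,0}(2.9627) = +0.007979 -0.992021 = -0.984041

d=-0.9840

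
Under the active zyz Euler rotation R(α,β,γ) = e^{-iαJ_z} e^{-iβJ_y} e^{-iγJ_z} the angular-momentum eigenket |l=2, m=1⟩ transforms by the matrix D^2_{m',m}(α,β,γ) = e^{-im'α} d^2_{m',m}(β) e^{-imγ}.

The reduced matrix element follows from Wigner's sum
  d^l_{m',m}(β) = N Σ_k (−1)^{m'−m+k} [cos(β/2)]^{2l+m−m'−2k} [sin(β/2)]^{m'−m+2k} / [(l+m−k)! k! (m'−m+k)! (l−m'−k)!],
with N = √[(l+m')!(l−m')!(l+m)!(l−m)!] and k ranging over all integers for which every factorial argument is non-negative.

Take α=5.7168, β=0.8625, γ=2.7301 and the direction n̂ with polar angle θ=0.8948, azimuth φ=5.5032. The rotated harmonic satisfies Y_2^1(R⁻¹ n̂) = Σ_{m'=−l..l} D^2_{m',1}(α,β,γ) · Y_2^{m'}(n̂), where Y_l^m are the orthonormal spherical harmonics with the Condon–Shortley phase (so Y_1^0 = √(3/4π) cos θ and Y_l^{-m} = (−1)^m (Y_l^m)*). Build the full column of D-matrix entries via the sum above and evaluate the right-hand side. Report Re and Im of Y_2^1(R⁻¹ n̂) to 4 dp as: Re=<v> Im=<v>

Re=0.0649 Im=-0.1091

Need the full column D^2_{m',1} for m'=−2..2 at α=5.7168, β=0.8625, γ=2.7301.
cos(β/2)=0.908444, sin(β/2)=0.418007
d^2_{-2,1}: single k=3 term ⇒ +0.132702;  D = -0.099654+0.087629i
d^2_{-1,1}: k∈[2..3] ⇒ +0.432597 -0.030530 = +0.402067;  D = -0.397254+0.062029i
d^2_{0,1}: k∈[1..2] ⇒ +0.767632 -0.162526 = +0.605106;  D = -0.554595-0.242029i
d^2_{1,1}: k∈[0..1] ⇒ +0.681071 -0.432597 = +0.248474;  D = -0.138843-0.206063i
d^2_{2,1}: single k=0 term ⇒ -0.626769;  D = +0.016628+0.626549i
Y_2^{m'}(θ=0.8948,φ=5.5032) and Σ D·Y over m':
  (-0.0997+0.0876i)·(+0.0025+0.2350i)  (-0.3973+0.0620i)·(+0.2681+0.2652i)  (-0.5546-0.2420i)·(+0.0550+0.0000i)  (-0.1388-0.2061i)·(-0.2681+0.2652i)  (+0.0166+0.6265i)·(+0.0025-0.2350i)
Y_2^1(R⁻¹ n̂) = +0.064877-0.109123i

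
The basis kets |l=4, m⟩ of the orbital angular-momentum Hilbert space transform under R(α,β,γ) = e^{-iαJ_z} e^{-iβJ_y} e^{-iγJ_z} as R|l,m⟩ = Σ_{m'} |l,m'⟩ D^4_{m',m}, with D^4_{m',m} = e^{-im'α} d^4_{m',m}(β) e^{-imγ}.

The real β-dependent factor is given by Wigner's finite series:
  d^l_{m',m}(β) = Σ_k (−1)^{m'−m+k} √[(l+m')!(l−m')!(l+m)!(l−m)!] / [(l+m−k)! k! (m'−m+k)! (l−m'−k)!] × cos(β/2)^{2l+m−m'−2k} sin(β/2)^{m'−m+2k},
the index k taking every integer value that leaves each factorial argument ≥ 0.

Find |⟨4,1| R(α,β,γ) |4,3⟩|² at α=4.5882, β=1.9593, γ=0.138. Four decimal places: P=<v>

Split into d^4_{1,3}(β=1.9593) × two z-phases.
c=cos(1.9593/2)=0.557313, s=sin(1.9593/2)=0.830302; N=√[120·6·5040·1]=1904.940944
The bounds max(0,m−m')=2 and min(l+m,l−m')=3 give 2 terms
  k=2: (−1)^0·1904.9409/(240)·0.5573^6·0.8303^2 = +0.163960
  k=3: (−1)^1·1904.9409/(144)·0.5573^4·0.8303^4 = -0.606543
d^4_{1,3}(1.9593) = +0.163960 -0.606543 = -0.442582
|D^4_{1,3}|² = |d^4_{1,3}(β)|² = (-0.442582)² = 0.195879 (the z-rotation phases have unit modulus)

P=0.1959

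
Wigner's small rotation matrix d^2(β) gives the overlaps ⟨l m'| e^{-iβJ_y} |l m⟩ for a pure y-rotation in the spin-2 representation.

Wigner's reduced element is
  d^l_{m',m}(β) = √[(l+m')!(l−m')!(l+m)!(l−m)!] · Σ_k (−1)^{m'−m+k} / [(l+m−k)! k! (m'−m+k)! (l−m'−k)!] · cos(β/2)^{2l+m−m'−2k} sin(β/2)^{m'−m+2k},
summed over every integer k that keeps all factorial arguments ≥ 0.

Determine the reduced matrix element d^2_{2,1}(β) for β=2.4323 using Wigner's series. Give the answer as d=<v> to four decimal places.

d=-0.0785

d^2_{2,1}(β=2.4323) via Wigner's sum:
Half-angle: c=0.347259, s=0.937769. N=√(24·1·6·1)=12.000000
The bounds max(0,m−m')=0 and min(l+m,l−m')=0 give 1 term
  k=0: (−1)^1·12.0000/(6)·0.3473^3·0.9378^1 = -0.078539
d^2_{2,1}(2.4323) = -0.078539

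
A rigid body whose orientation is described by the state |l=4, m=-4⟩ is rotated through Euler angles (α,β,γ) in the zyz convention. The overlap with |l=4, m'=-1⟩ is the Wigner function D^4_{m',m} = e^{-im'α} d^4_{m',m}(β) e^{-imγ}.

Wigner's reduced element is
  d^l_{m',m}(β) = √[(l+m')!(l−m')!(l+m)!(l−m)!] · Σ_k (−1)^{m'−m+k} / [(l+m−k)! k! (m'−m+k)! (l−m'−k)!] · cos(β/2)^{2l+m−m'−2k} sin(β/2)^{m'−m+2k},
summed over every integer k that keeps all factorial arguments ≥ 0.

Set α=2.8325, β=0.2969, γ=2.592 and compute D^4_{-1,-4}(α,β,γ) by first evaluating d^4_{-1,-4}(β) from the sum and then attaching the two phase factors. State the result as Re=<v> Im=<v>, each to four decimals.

Split into d^4_{-1,-4}(β=0.2969) × two z-phases.
With c≡cos(β/2)=0.989002 and s≡sin(β/2)=0.147905, N=[6·120·1·40320]^{1/2}=5387.986637
k: max(0,(-4)−(-1))=0 … min(4+(-4),4−(-1))=0
  k=0: (−1)^3·5387.9866/(720)·0.9890^5·0.1479^3 = -0.022910
d^4_{-1,-4}(0.2969) = -0.022910
D = (-0.952610+0.304194i)·(-0.022910)·(-0.587183-0.809454i) = -0.018456-0.013574i

Re=-0.0185 Im=-0.0136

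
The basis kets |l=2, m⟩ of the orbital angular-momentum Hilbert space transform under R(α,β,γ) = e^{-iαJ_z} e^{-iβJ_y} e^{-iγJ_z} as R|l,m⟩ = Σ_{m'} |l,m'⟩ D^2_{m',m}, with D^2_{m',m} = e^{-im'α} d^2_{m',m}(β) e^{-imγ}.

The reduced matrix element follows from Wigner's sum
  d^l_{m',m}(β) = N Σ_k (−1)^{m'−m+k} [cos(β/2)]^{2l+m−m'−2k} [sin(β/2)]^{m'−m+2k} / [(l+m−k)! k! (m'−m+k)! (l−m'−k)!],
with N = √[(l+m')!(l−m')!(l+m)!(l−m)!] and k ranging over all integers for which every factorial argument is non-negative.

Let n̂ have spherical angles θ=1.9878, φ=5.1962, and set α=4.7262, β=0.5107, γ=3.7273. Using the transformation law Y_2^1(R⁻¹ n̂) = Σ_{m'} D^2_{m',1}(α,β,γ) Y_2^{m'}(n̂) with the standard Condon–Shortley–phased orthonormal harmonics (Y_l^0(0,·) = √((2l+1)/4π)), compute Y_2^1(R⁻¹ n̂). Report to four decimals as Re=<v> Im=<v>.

Need the full column D^2_{m',1} for m'=−2..2 at α=4.7262, β=0.5107, γ=3.7273.
cos(β/2)=0.967575, sin(β/2)=0.252584
d^2_{-2,1}: single k=3 term ⇒ +0.031184;  D = +0.026453-0.016514i
d^2_{-1,1}: k∈[2..3] ⇒ +0.179185 -0.004070 = +0.175115;  D = +0.094777+0.147250i
d^2_{0,1}: k∈[1..2] ⇒ +0.560448 -0.038193 = +0.522256;  D = -0.435207+0.288697i
d^2_{1,1}: k∈[0..1] ⇒ +0.876473 -0.179185 = +0.697288;  D = -0.393441-0.575686i
d^2_{2,1}: single k=0 term ⇒ -0.457604;  D = -0.374199+0.263394i
Y_2^{m'}(θ=1.9878,φ=5.1962) and Σ D·Y over m':
  (+0.0265-0.0165i)·(-0.1832+0.2659i)  (+0.0948+0.1473i)·(-0.1331-0.2533i)  (-0.4352+0.2887i)·(-0.1602+0.0000i)  (-0.3934-0.5757i)·(+0.1331-0.2533i)  (-0.3742+0.2634i)·(-0.1832-0.2659i)
Y_2^1(R⁻¹ n̂) = +0.034372-0.005488i

Re=0.0344 Im=-0.0055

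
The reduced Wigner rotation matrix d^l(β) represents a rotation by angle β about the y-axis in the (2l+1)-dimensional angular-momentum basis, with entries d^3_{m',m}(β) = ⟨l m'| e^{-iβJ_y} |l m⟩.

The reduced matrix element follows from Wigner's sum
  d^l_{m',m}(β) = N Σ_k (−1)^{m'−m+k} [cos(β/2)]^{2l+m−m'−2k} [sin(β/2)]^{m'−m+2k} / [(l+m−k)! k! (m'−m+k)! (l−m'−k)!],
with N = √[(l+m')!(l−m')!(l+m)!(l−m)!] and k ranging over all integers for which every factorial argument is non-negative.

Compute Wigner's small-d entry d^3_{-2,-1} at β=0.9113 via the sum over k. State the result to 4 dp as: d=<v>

d=0.4223

d^3_{-2,-1}(β=0.9113) via Wigner's sum:
With c≡cos(β/2)=0.897975 and s≡sin(β/2)=0.440046, N=[1·120·2·24]^{1/2}=75.894664
k∈{1,2} keeps every argument non-negative
  k=1: (−1)^0·75.8947/(24)·0.8980^5·0.4400^1 = +0.812493
  k=2: (−1)^1·75.8947/(12)·0.8980^3·0.4400^3 = -0.390227
d^3_{-2,-1}(0.9113) = +0.812493 -0.390227 = +0.422266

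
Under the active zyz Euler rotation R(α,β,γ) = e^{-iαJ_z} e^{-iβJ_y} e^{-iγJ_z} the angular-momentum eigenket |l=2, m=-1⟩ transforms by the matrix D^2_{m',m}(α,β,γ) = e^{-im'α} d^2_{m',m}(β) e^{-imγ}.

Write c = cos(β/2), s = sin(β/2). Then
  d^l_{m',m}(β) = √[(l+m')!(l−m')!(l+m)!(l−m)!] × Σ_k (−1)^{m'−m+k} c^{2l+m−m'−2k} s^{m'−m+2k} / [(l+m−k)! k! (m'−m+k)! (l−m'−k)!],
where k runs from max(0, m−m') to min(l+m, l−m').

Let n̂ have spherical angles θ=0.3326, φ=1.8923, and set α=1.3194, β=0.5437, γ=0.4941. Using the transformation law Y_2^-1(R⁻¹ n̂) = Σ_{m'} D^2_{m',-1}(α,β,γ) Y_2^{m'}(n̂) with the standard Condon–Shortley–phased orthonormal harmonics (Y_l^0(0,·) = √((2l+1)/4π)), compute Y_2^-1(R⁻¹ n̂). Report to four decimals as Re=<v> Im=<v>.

Need the full column D^2_{m',-1} for m'=−2..2 at α=1.3194, β=0.5437, γ=0.4941.
cos(β/2)=0.963276, sin(β/2)=0.268514
d^2_{-2,-1}: single k=1 term ⇒ +0.480008;  D = -0.479990+0.004172i
d^2_{-1,-1}: k∈[0..1] ⇒ +0.860999 -0.200704 = +0.660295;  D = -0.158687+0.640943i
d^2_{0,-1}: k∈[0..1] ⇒ -0.587888 +0.045680 = -0.542208;  D = -0.477357-0.257136i
d^2_{1,-1}: k∈[0..1] ⇒ +0.200704 -0.005198 = +0.195506;  D = +0.132619-0.143648i
d^2_{2,-1}: single k=0 term ⇒ -0.037298;  D = +0.020249+0.031322i
Y_2^{m'}(θ=0.3326,φ=1.8923) and Σ D·Y over m':
  (-0.4800+0.0042i)·(-0.0330+0.0247i)  (-0.1587+0.6409i)·(-0.0753-0.2262i)  (-0.4774-0.2571i)·(+0.5299+0.0000i)  (+0.1326-0.1436i)·(+0.0753-0.2262i)  (+0.0202+0.0313i)·(-0.0330-0.0247i)
Y_2^-1(R⁻¹ n̂) = -0.102706-0.202994i

Re=-0.1027 Im=-0.2030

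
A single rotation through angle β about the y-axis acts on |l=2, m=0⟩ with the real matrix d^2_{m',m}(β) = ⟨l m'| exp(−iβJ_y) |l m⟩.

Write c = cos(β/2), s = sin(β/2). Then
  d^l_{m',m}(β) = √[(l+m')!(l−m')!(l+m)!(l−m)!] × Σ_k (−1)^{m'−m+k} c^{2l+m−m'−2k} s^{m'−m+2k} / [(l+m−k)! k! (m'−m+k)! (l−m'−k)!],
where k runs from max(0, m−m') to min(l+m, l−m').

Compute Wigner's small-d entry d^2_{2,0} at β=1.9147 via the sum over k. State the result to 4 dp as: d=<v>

d=0.5428

d^2_{2,0}(β=1.9147) via Wigner's sum:
Half-angle: c=0.575689, s=0.817669. N=√(24·1·2·2)=9.797959
The bounds max(0,m−m')=0 and min(l+m,l−m')=0 give 1 term
  k=0: (−1)^2·9.7980/(4)·0.5757^2·0.8177^2 = +0.542758
d^2_{2,0}(1.9147) = +0.542758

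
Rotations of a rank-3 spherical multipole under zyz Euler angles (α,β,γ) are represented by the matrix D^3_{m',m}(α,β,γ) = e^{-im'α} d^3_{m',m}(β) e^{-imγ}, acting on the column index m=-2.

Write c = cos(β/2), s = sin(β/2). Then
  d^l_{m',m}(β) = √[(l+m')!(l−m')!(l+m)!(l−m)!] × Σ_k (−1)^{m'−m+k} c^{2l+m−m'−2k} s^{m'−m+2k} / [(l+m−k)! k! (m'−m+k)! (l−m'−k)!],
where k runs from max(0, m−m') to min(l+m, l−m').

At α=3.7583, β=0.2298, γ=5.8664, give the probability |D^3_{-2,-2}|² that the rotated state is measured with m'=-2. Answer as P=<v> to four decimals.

P=0.8048

D^3_{-2,-2}(3.7583,0.2298,5.8664) = e^{-i·-2·3.7583}·d^3_{-2,-2}(0.2298)·e^{-i·-2·5.8664}. Compute d first:
With c≡cos(β/2)=0.993406 and s≡sin(β/2)=0.114647, N=[1·120·1·120]^{1/2}=120.000000
k: max(0,(-2)−(-2))=0 … min(3+(-2),3−(-2))=1
  k=0: (−1)^0·120.0000/(120)·0.9934^6·0.1146^0 = +0.961084
  k=1: (−1)^1·120.0000/(24)·0.9934^4·0.1146^2 = -0.064004
d^3_{-2,-2}(0.2298) = +0.961084 -0.064004 = +0.897080
|D^3_{-2,-2}|² = |d^3_{-2,-2}(β)|² = (+0.897080)² = 0.804753 (the z-rotation phases have unit modulus)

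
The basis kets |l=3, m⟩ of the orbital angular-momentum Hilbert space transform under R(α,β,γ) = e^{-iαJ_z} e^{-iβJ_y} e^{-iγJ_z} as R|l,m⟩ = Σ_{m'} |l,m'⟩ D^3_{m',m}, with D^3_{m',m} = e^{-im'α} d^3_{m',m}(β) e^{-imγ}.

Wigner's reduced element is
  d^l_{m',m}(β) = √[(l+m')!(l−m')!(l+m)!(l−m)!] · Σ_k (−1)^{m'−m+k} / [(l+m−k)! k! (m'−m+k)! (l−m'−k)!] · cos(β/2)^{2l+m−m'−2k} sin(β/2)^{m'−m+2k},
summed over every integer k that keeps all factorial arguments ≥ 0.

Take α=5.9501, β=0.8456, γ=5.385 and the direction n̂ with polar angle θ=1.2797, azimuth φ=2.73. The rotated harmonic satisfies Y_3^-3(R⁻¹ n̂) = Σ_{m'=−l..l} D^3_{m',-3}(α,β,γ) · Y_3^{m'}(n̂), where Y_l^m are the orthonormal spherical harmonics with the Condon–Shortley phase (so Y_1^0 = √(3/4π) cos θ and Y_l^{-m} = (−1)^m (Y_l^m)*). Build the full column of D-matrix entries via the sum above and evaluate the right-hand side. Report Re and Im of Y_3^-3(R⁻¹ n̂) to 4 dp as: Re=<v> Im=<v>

Re=0.1950 Im=0.1683

Need the full column D^3_{m',-3} for m'=−3..3 at α=5.9501, β=0.8456, γ=5.385.
cos(β/2)=0.911944, sin(β/2)=0.410316
d^3_{-3,-3}: single k=0 term ⇒ +0.575186;  D = -0.489691+0.301730i
d^3_{-2,-3}: single k=0 term ⇒ -0.633919;  D = +0.618759-0.137804i
d^3_{-1,-3}: single k=0 term ⇒ +0.450976;  D = -0.448051-0.051278i
d^3_{0,-3}: single k=0 term ⇒ -0.234300;  D = +0.211276+0.101287i
d^3_{1,-3}: single k=0 term ⇒ +0.091296;  D = -0.064896-0.064215i
d^3_{2,-3}: single k=0 term ⇒ -0.025980;  D = +0.011477+0.023307i
d^3_{3,-3}: single k=0 term ⇒ +0.004772;  D = -0.000593-0.004735i
Y_3^{m'}(θ=1.2797,φ=2.73) and Σ D·Y over m':
  (-0.4897+0.3017i)·(-0.1209-0.3462i)  (+0.6188-0.1378i)·(+0.1830+0.1974i)  (-0.4481-0.0513i)·(+0.1669+0.0728i)  (+0.2113+0.1013i)·(-0.2772+0.0000i)  (-0.0649-0.0642i)·(-0.1669+0.0728i)  (+0.0115+0.0233i)·(+0.1830-0.1974i)  (-0.0006-0.0047i)·(+0.1209-0.3462i)
Y_3^-3(R⁻¹ n̂) = +0.195015+0.168321i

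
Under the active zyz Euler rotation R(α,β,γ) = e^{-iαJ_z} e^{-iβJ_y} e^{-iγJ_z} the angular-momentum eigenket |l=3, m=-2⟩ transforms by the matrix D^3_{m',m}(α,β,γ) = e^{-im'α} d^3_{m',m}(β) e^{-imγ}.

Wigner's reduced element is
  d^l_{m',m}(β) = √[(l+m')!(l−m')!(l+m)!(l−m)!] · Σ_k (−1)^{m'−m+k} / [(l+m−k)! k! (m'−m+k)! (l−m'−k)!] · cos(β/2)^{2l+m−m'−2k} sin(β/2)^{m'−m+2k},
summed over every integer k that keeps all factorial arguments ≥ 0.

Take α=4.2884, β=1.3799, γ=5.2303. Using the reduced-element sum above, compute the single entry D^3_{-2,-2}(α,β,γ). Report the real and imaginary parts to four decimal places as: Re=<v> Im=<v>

D^3_{-2,-2}(4.2884,1.3799,5.2303) = e^{-i·-2·4.2884}·d^3_{-2,-2}(1.3799)·e^{-i·-2·5.2303}. Compute d first:
With c≡cos(β/2)=0.771278 and s≡sin(β/2)=0.636499, N=[1·120·1·120]^{1/2}=120.000000
k∈{0,1} keeps every argument non-negative
  k=0: (−1)^0·120.0000/(120)·0.7713^6·0.6365^0 = +0.210506
  k=1: (−1)^1·120.0000/(24)·0.7713^4·0.6365^2 = -0.716817
d^3_{-2,-2}(1.3799) = +0.210506 -0.716817 = -0.506311
Phases: e^{-i·(-2)·4.2884}=-0.661501+0.749944i, e^{-i·(-2)·5.2303}=-0.509819-0.860282i ⇒ D=-0.497404-0.094549i

Re=-0.4974 Im=-0.0945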